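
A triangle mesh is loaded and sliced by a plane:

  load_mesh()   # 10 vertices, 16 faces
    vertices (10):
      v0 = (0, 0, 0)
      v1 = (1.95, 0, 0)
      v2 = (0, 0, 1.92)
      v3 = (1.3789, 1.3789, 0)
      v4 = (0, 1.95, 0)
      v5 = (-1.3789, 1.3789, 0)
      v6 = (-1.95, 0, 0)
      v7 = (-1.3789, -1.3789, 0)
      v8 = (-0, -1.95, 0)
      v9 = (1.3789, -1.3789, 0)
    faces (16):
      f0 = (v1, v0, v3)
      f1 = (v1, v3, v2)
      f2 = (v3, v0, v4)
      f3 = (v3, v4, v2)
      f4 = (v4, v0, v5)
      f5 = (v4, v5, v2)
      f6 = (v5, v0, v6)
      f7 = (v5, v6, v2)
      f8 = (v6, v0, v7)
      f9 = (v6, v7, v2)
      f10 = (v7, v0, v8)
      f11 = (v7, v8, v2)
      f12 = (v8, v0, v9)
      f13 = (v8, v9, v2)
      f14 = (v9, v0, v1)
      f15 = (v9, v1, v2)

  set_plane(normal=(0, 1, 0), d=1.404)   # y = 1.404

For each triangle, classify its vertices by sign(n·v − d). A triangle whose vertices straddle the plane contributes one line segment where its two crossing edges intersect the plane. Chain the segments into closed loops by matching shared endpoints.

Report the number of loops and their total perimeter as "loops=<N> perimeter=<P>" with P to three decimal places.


loops=1 perimeter=5.484

Straddling triangles (4 of 16):
  (v3,v0,v4) [--+] → (0, 1.404, 0)–(1.3183, 1.404, 0)  len=1.3183
  (v3,v4,v2) [-+-] → (1.3183, 1.404, 0)–(0, 1.404, 0.5376)  len=1.4237
  (v4,v0,v5) [+--] → (0, 1.404, 0)–(-1.3183, 1.404, 0)  len=1.3183
  (v4,v5,v2) [+--] → (-1.3183, 1.404, 0)–(0, 1.404, 0.5376)  len=1.4237

Chained into 1 loop(s):
  loop 1: 4 segments, perimeter = 5.4840
Total perimeter = 5.484


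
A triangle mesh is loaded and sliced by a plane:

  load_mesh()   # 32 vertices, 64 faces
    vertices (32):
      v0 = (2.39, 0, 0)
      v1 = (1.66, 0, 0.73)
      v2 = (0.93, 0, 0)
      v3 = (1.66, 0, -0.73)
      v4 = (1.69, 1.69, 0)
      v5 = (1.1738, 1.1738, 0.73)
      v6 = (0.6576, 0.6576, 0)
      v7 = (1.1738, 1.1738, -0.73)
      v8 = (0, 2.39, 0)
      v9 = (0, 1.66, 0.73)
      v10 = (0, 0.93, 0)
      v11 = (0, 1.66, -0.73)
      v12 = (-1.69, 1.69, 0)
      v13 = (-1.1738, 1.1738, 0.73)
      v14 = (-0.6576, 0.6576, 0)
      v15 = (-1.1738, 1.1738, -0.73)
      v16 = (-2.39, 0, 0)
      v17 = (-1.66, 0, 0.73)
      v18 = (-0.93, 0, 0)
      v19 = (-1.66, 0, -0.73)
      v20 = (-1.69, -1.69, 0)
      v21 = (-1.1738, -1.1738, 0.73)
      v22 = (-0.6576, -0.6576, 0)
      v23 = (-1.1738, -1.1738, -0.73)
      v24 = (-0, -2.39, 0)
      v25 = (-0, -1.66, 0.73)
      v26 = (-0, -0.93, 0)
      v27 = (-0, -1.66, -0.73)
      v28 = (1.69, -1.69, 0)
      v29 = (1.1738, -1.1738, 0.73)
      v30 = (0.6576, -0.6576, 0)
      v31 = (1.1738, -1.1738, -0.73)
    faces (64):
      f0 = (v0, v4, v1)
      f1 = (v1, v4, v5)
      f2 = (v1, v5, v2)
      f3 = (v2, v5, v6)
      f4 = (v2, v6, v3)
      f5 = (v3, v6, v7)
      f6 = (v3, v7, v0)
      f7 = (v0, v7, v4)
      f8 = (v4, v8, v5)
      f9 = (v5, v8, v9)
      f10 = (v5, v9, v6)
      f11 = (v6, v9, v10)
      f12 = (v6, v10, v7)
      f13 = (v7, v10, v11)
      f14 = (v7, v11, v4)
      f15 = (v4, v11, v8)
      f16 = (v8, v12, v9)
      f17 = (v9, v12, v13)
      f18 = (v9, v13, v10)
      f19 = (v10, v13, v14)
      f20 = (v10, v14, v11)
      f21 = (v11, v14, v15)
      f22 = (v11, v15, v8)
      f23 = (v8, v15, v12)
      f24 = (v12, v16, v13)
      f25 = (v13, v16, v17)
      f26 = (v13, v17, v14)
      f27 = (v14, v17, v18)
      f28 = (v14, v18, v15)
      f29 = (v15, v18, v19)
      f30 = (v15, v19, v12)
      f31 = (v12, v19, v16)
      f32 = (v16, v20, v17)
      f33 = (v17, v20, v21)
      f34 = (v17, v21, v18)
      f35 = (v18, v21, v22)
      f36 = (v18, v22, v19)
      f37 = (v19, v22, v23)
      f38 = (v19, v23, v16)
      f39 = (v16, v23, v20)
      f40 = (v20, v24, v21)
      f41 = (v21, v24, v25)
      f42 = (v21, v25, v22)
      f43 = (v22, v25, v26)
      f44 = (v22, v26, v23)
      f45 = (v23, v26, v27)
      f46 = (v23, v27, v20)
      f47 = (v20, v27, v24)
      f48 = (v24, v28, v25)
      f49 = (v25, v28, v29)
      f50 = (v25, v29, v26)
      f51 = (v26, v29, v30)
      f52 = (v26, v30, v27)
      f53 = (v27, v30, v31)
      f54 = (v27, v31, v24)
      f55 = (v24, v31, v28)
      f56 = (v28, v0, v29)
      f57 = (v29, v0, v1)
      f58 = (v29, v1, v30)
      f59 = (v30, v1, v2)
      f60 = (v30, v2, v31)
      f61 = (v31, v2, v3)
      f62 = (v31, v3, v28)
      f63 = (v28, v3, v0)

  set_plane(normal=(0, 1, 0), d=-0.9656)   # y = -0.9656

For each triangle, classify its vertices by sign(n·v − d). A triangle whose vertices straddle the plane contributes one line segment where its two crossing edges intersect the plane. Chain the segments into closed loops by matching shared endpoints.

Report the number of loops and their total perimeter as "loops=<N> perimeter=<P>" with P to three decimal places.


Straddling triangles (22 of 64):
  (v16,v20,v17) [+-+] → (-1.99005, -0.9656, 0)–(-1.67714, -0.9656, 0.312907)  len=0.4425
  (v17,v20,v21) [+--] → (-1.67714, -0.9656, 0.312907)–(-1.26004, -0.9656, 0.73)  len=0.5899
  (v17,v21,v18) [+-+] → (-1.26004, -0.9656, 0.73)–(-1.13056, -0.9656, 0.600518)  len=0.1831
  (v18,v21,v22) [+-+] → (-1.13056, -0.9656, 0.600518)–(-0.9656, -0.9656, 0.435568)  len=0.2333
  (v19,v22,v23) [++-] → (-0.9656, -0.9656, -0.435568)–(-1.26004, -0.9656, -0.73)  len=0.4164
  (v19,v23,v16) [+-+] → (-1.26004, -0.9656, -0.73)–(-1.38952, -0.9656, -0.600518)  len=0.1831
  (v16,v23,v20) [+--] → (-1.38952, -0.9656, -0.600518)–(-1.99005, -0.9656, 0)  len=0.8493
  (v21,v25,v22) [--+] → (-0.455544, -0.9656, 0.224302)–(-0.9656, -0.9656, 0.435568)  len=0.5521
  (v22,v25,v26) [+-+] → (-0.455544, -0.9656, 0.224302)–(0, -0.9656, 0.0356)  len=0.4931
  (v22,v26,v23) [++-] → (-0.1714, -0.9656, -0.106596)–(-0.9656, -0.9656, -0.435568)  len=0.8596
  (v23,v26,v27) [-+-] → (-0.1714, -0.9656, -0.106596)–(0, -0.9656, -0.0356)  len=0.1855
  (v25,v29,v26) [--+] → (0.1714, -0.9656, 0.106596)–(0, -0.9656, 0.0356)  len=0.1855
  (v26,v29,v30) [+-+] → (0.1714, -0.9656, 0.106596)–(0.9656, -0.9656, 0.435568)  len=0.8596
  (v26,v30,v27) [++-] → (0.455544, -0.9656, -0.224302)–(0, -0.9656, -0.0356)  len=0.4931
  (v27,v30,v31) [-+-] → (0.455544, -0.9656, -0.224302)–(0.9656, -0.9656, -0.435568)  len=0.5521
  (v28,v0,v29) [-+-] → (1.99005, -0.9656, 0)–(1.38952, -0.9656, 0.600518)  len=0.8493
  (v29,v0,v1) [-++] → (1.38952, -0.9656, 0.600518)–(1.26004, -0.9656, 0.73)  len=0.1831
  (v29,v1,v30) [-++] → (1.26004, -0.9656, 0.73)–(0.9656, -0.9656, 0.435568)  len=0.4164
  (v30,v2,v31) [++-] → (1.13056, -0.9656, -0.600518)–(0.9656, -0.9656, -0.435568)  len=0.2333
  (v31,v2,v3) [-++] → (1.13056, -0.9656, -0.600518)–(1.26004, -0.9656, -0.73)  len=0.1831
  (v31,v3,v28) [-+-] → (1.26004, -0.9656, -0.73)–(1.67714, -0.9656, -0.312907)  len=0.5899
  (v28,v3,v0) [-++] → (1.67714, -0.9656, -0.312907)–(1.99005, -0.9656, 0)  len=0.4425

Chained into 1 loop(s):
  loop 1: 22 segments, perimeter = 9.9757
Total perimeter = 9.976

loops=1 perimeter=9.976


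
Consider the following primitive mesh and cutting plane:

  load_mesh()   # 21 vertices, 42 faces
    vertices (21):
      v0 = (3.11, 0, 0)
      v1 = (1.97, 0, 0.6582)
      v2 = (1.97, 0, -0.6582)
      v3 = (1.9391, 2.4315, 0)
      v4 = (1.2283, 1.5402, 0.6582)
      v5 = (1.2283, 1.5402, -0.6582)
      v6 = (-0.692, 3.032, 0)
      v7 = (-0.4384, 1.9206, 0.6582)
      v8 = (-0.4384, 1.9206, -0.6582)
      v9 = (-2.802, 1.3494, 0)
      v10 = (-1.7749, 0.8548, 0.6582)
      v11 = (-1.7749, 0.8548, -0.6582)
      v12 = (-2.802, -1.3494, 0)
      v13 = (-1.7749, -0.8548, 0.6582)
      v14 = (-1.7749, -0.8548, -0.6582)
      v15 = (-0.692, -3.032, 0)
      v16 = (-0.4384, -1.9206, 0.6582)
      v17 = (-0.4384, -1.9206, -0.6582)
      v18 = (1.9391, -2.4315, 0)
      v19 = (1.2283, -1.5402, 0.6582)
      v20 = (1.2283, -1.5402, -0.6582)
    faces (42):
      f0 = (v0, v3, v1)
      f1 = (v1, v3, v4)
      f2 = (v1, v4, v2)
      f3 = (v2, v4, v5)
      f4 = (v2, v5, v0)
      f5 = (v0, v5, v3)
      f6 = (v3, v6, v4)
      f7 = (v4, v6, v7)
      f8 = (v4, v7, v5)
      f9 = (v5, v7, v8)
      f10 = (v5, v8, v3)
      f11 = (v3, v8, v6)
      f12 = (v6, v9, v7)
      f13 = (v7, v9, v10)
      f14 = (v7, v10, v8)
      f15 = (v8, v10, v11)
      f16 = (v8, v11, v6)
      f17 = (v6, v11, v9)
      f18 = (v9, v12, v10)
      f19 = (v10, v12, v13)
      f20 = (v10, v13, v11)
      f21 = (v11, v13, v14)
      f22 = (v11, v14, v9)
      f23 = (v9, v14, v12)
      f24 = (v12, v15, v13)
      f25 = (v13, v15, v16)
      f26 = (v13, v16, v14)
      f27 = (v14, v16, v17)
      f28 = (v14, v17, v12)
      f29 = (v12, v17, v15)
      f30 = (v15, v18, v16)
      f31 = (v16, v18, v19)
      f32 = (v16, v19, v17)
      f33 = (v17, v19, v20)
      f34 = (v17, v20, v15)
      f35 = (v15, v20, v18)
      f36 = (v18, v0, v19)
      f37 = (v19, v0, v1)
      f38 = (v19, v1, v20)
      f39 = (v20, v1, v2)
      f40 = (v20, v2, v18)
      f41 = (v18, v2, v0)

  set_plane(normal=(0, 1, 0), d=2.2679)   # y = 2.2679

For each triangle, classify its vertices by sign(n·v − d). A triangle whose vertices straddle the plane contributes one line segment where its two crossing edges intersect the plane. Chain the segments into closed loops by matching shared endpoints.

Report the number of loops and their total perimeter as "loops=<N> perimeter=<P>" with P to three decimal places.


Straddling triangles (10 of 42):
  (v0,v3,v1) [-+-] → (2.01788, 2.2679, 0)–(1.94118, 2.2679, 0.044286)  len=0.0886
  (v1,v3,v4) [-+-] → (1.94118, 2.2679, 0.044286)–(1.80863, 2.2679, 0.120814)  len=0.1531
  (v0,v5,v3) [--+] → (1.80863, 2.2679, -0.120814)–(2.01788, 2.2679, 0)  len=0.2416
  (v3,v6,v4) [++-] → (0.291578, 2.2679, 0.33713)–(1.80863, 2.2679, 0.120814)  len=1.5324
  (v4,v6,v7) [-+-] → (0.291578, 2.2679, 0.33713)–(-0.517647, 2.2679, 0.45252)  len=0.8174
  (v5,v8,v3) [--+] → (1.17778, 2.2679, -0.210768)–(1.80863, 2.2679, -0.120814)  len=0.6372
  (v3,v8,v6) [+-+] → (1.17778, 2.2679, -0.210768)–(-0.517647, 2.2679, -0.45252)  len=1.7126
  (v6,v9,v7) [+--] → (-1.65019, 2.2679, 0)–(-0.517647, 2.2679, 0.45252)  len=1.2196
  (v8,v11,v6) [--+] → (-1.07205, 2.2679, -0.230999)–(-0.517647, 2.2679, -0.45252)  len=0.5970
  (v6,v11,v9) [+--] → (-1.07205, 2.2679, -0.230999)–(-1.65019, 2.2679, 0)  len=0.6226

Chained into 1 loop(s):
  loop 1: 10 segments, perimeter = 7.6221
Total perimeter = 7.622

loops=1 perimeter=7.622


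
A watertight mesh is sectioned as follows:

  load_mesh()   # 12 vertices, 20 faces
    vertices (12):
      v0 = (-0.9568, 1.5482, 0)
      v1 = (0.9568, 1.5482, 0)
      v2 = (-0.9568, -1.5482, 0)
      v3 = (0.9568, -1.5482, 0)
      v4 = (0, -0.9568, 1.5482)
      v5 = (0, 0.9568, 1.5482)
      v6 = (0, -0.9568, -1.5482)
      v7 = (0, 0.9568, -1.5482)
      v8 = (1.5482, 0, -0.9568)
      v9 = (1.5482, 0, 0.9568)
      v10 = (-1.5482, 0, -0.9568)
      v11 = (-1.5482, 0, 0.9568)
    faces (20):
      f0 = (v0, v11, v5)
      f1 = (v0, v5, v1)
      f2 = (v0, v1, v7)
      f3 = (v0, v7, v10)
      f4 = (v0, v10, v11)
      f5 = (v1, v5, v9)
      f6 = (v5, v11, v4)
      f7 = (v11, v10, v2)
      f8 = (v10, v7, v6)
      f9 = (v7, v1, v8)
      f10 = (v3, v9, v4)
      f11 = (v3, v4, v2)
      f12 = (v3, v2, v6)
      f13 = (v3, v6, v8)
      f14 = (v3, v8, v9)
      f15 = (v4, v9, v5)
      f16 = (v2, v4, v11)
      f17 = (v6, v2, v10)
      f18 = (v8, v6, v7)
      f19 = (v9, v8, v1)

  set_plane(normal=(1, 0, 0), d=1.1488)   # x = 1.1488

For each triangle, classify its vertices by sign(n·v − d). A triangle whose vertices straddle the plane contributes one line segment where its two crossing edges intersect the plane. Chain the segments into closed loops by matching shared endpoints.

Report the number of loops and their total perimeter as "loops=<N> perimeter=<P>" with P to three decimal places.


loops=1 perimeter=6.748

Straddling triangles (8 of 20):
  (v1,v5,v9) [--+] → (1.1488, 0.246832, 1.10937)–(1.1488, 1.04557, 0.310628)  len=1.1296
  (v7,v1,v8) [--+] → (1.1488, 1.04557, -0.310628)–(1.1488, 0.246832, -1.10937)  len=1.1296
  (v3,v9,v4) [-+-] → (1.1488, -1.04557, 0.310628)–(1.1488, -0.246832, 1.10937)  len=1.1296
  (v3,v6,v8) [--+] → (1.1488, -0.246832, -1.10937)–(1.1488, -1.04557, -0.310628)  len=1.1296
  (v3,v8,v9) [-++] → (1.1488, -1.04557, -0.310628)–(1.1488, -1.04557, 0.310628)  len=0.6213
  (v4,v9,v5) [-+-] → (1.1488, -0.246832, 1.10937)–(1.1488, 0.246832, 1.10937)  len=0.4937
  (v8,v6,v7) [+--] → (1.1488, -0.246832, -1.10937)–(1.1488, 0.246832, -1.10937)  len=0.4937
  (v9,v8,v1) [++-] → (1.1488, 1.04557, -0.310628)–(1.1488, 1.04557, 0.310628)  len=0.6213

Chained into 1 loop(s):
  loop 1: 8 segments, perimeter = 6.7482
Total perimeter = 6.748


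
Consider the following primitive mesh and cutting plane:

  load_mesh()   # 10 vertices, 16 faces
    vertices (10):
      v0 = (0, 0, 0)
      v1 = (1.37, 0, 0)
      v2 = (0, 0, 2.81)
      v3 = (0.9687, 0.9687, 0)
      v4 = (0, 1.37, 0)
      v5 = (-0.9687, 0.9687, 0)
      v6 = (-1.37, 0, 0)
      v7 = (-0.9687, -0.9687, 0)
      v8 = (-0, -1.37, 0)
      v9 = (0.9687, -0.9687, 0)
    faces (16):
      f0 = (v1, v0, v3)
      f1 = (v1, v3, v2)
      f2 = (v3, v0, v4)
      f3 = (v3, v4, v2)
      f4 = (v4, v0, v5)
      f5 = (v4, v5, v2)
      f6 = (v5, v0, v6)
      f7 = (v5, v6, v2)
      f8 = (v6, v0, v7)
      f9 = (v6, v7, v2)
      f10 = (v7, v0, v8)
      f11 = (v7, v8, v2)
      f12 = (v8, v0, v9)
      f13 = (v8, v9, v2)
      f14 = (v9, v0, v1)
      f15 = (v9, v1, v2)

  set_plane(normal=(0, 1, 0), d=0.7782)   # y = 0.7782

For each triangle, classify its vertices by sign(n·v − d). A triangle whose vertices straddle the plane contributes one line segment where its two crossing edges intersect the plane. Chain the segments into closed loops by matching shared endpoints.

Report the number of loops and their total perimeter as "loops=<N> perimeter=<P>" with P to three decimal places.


loops=1 perimeter=5.367

Straddling triangles (8 of 16):
  (v1,v0,v3) [--+] → (0.7782, 0.7782, 0)–(1.04762, 0.7782, 0)  len=0.2694
  (v1,v3,v2) [-+-] → (1.04762, 0.7782, 0)–(0.7782, 0.7782, 0.552601)  len=0.6148
  (v3,v0,v4) [+-+] → (0.7782, 0.7782, 0)–(0, 0.7782, 0)  len=0.7782
  (v3,v4,v2) [++-] → (0, 0.7782, 1.21384)–(0.7782, 0.7782, 0.552601)  len=1.0212
  (v4,v0,v5) [+-+] → (0, 0.7782, 0)–(-0.7782, 0.7782, 0)  len=0.7782
  (v4,v5,v2) [++-] → (-0.7782, 0.7782, 0.552601)–(0, 0.7782, 1.21384)  len=1.0212
  (v5,v0,v6) [+--] → (-0.7782, 0.7782, 0)–(-1.04762, 0.7782, 0)  len=0.2694
  (v5,v6,v2) [+--] → (-1.04762, 0.7782, 0)–(-0.7782, 0.7782, 0.552601)  len=0.6148

Chained into 1 loop(s):
  loop 1: 8 segments, perimeter = 5.3672
Total perimeter = 5.367


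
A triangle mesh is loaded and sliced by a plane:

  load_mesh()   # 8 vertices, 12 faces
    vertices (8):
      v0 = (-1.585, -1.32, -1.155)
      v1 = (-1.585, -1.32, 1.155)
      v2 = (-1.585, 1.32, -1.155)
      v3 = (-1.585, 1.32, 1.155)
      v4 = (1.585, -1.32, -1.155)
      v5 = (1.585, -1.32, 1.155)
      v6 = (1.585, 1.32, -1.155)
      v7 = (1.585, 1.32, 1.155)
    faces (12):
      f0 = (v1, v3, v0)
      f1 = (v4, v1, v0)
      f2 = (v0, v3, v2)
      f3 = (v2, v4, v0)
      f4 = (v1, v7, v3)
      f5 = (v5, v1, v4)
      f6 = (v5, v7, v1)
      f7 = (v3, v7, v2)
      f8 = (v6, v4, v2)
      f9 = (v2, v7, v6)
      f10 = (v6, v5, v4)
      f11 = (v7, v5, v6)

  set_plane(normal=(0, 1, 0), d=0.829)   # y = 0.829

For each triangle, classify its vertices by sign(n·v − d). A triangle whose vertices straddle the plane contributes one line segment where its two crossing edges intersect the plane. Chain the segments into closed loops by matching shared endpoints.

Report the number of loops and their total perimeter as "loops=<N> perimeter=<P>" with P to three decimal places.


loops=1 perimeter=10.960

Straddling triangles (8 of 12):
  (v1,v3,v0) [-+-] → (-1.585, 0.829, 1.155)–(-1.585, 0.829, 0.725375)  len=0.4296
  (v0,v3,v2) [-++] → (-1.585, 0.829, 0.725375)–(-1.585, 0.829, -1.155)  len=1.8804
  (v2,v4,v0) [+--] → (-0.995428, 0.829, -1.155)–(-1.585, 0.829, -1.155)  len=0.5896
  (v1,v7,v3) [-++] → (0.995428, 0.829, 1.155)–(-1.585, 0.829, 1.155)  len=2.5804
  (v5,v7,v1) [-+-] → (1.585, 0.829, 1.155)–(0.995428, 0.829, 1.155)  len=0.5896
  (v6,v4,v2) [+-+] → (1.585, 0.829, -1.155)–(-0.995428, 0.829, -1.155)  len=2.5804
  (v6,v5,v4) [+--] → (1.585, 0.829, -0.725375)–(1.585, 0.829, -1.155)  len=0.4296
  (v7,v5,v6) [+-+] → (1.585, 0.829, 1.155)–(1.585, 0.829, -0.725375)  len=1.8804

Chained into 1 loop(s):
  loop 1: 8 segments, perimeter = 10.9600
Total perimeter = 10.960


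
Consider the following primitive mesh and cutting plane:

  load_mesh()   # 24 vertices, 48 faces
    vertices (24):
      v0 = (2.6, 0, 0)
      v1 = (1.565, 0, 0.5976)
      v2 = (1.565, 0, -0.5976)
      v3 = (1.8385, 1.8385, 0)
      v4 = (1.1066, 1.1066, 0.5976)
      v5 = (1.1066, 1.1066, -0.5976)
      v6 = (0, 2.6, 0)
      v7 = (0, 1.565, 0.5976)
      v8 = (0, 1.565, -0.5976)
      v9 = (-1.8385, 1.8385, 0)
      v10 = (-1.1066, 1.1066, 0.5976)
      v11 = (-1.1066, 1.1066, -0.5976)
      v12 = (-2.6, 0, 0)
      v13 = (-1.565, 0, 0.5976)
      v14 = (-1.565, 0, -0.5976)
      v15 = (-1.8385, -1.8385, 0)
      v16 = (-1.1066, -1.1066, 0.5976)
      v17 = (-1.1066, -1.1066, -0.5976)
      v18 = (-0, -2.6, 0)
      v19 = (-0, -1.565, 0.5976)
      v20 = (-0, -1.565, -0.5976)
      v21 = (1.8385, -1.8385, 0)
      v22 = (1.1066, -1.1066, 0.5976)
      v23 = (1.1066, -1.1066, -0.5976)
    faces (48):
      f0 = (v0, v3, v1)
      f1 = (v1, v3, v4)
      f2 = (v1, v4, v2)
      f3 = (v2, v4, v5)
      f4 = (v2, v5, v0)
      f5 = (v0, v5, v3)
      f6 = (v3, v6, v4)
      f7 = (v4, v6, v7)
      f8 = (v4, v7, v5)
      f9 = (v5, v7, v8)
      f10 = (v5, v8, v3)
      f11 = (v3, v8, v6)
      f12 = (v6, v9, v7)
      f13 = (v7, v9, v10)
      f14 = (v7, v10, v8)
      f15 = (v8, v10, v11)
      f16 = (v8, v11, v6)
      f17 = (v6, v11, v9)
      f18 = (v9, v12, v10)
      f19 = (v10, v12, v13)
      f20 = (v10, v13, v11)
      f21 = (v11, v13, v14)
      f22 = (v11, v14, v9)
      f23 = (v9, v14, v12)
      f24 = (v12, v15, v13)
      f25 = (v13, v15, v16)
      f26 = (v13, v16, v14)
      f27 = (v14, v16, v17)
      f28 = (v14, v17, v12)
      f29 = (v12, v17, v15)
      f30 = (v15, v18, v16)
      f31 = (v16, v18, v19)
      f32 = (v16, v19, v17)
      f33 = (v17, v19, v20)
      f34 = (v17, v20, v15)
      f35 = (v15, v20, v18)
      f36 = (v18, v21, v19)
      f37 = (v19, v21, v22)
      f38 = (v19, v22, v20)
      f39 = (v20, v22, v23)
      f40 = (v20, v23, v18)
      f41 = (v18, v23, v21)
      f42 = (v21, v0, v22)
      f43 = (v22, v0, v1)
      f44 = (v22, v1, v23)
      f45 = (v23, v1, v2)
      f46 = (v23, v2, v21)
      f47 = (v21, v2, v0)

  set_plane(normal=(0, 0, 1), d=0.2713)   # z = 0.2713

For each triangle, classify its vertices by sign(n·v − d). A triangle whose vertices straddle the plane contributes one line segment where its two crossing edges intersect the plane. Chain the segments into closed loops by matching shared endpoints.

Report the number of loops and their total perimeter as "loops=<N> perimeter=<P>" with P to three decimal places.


loops=2 perimeter=22.625

Straddling triangles (32 of 48):
  (v0,v3,v1) [--+] → (1.71434, 1.00385, 0.2713)–(2.13013, 0, 0.2713)  len=1.0866
  (v1,v3,v4) [+-+] → (1.71434, 1.00385, 0.2713)–(1.50623, 1.50623, 0.2713)  len=0.5438
  (v1,v4,v2) [++-] → (1.23175, 0.804489, 0.2713)–(1.565, 0, 0.2713)  len=0.8708
  (v2,v4,v5) [-+-] → (1.23175, 0.804489, 0.2713)–(1.1066, 1.1066, 0.2713)  len=0.3270
  (v3,v6,v4) [--+] → (0.502377, 1.92202, 0.2713)–(1.50623, 1.50623, 0.2713)  len=1.0866
  (v4,v6,v7) [+-+] → (0.502377, 1.92202, 0.2713)–(0, 2.13013, 0.2713)  len=0.5438
  (v4,v7,v5) [++-] → (0.302111, 1.43985, 0.2713)–(1.1066, 1.1066, 0.2713)  len=0.8708
  (v5,v7,v8) [-+-] → (0.302111, 1.43985, 0.2713)–(0, 1.565, 0.2713)  len=0.3270
  (v6,v9,v7) [--+] → (-1.00385, 1.71434, 0.2713)–(0, 2.13013, 0.2713)  len=1.0866
  (v7,v9,v10) [+-+] → (-1.00385, 1.71434, 0.2713)–(-1.50623, 1.50623, 0.2713)  len=0.5438
  (v7,v10,v8) [++-] → (-0.804489, 1.23175, 0.2713)–(0, 1.565, 0.2713)  len=0.8708
  (v8,v10,v11) [-+-] → (-0.804489, 1.23175, 0.2713)–(-1.1066, 1.1066, 0.2713)  len=0.3270
  (v9,v12,v10) [--+] → (-1.92202, 0.502377, 0.2713)–(-1.50623, 1.50623, 0.2713)  len=1.0866
  (v10,v12,v13) [+-+] → (-1.92202, 0.502377, 0.2713)–(-2.13013, 0, 0.2713)  len=0.5438
  (v10,v13,v11) [++-] → (-1.43985, 0.302111, 0.2713)–(-1.1066, 1.1066, 0.2713)  len=0.8708
  (v11,v13,v14) [-+-] → (-1.43985, 0.302111, 0.2713)–(-1.565, 0, 0.2713)  len=0.3270
  (v12,v15,v13) [--+] → (-1.71434, -1.00385, 0.2713)–(-2.13013, 0, 0.2713)  len=1.0866
  (v13,v15,v16) [+-+] → (-1.71434, -1.00385, 0.2713)–(-1.50623, -1.50623, 0.2713)  len=0.5438
  (v13,v16,v14) [++-] → (-1.23175, -0.804489, 0.2713)–(-1.565, 0, 0.2713)  len=0.8708
  (v14,v16,v17) [-+-] → (-1.23175, -0.804489, 0.2713)–(-1.1066, -1.1066, 0.2713)  len=0.3270
  (v15,v18,v16) [--+] → (-0.502377, -1.92202, 0.2713)–(-1.50623, -1.50623, 0.2713)  len=1.0866
  (v16,v18,v19) [+-+] → (-0.502377, -1.92202, 0.2713)–(0, -2.13013, 0.2713)  len=0.5438
  (v16,v19,v17) [++-] → (-0.302111, -1.43985, 0.2713)–(-1.1066, -1.1066, 0.2713)  len=0.8708
  (v17,v19,v20) [-+-] → (-0.302111, -1.43985, 0.2713)–(0, -1.565, 0.2713)  len=0.3270
  (v18,v21,v19) [--+] → (1.00385, -1.71434, 0.2713)–(0, -2.13013, 0.2713)  len=1.0866
  (v19,v21,v22) [+-+] → (1.00385, -1.71434, 0.2713)–(1.50623, -1.50623, 0.2713)  len=0.5438
  (v19,v22,v20) [++-] → (0.804489, -1.23175, 0.2713)–(0, -1.565, 0.2713)  len=0.8708
  (v20,v22,v23) [-+-] → (0.804489, -1.23175, 0.2713)–(1.1066, -1.1066, 0.2713)  len=0.3270
  (v21,v0,v22) [--+] → (1.92202, -0.502377, 0.2713)–(1.50623, -1.50623, 0.2713)  len=1.0866
  (v22,v0,v1) [+-+] → (1.92202, -0.502377, 0.2713)–(2.13013, 0, 0.2713)  len=0.5438
  (v22,v1,v23) [++-] → (1.43985, -0.302111, 0.2713)–(1.1066, -1.1066, 0.2713)  len=0.8708
  (v23,v1,v2) [-+-] → (1.43985, -0.302111, 0.2713)–(1.565, 0, 0.2713)  len=0.3270

Chained into 2 loop(s):
  loop 1: 16 segments, perimeter = 13.0426
  loop 2: 16 segments, perimeter = 9.5823
Total perimeter = 22.625


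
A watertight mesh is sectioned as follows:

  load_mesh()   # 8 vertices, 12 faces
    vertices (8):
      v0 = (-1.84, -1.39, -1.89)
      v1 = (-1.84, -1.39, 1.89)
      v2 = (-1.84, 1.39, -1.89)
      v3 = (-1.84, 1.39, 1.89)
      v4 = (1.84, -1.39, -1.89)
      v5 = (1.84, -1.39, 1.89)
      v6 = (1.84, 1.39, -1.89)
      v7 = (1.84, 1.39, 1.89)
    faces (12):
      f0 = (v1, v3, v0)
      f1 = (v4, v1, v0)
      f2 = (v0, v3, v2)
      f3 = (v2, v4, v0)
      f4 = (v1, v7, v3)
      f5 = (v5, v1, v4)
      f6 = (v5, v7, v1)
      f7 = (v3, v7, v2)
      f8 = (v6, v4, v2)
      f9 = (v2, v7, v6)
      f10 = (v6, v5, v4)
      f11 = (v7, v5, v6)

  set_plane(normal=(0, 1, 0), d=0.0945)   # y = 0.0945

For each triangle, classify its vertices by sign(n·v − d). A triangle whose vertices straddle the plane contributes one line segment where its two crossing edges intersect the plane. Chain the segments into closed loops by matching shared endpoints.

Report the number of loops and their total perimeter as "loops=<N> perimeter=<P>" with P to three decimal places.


loops=1 perimeter=14.920

Straddling triangles (8 of 12):
  (v1,v3,v0) [-+-] → (-1.84, 0.0945, 1.89)–(-1.84, 0.0945, 0.128493)  len=1.7615
  (v0,v3,v2) [-++] → (-1.84, 0.0945, 0.128493)–(-1.84, 0.0945, -1.89)  len=2.0185
  (v2,v4,v0) [+--] → (-0.125094, 0.0945, -1.89)–(-1.84, 0.0945, -1.89)  len=1.7149
  (v1,v7,v3) [-++] → (0.125094, 0.0945, 1.89)–(-1.84, 0.0945, 1.89)  len=1.9651
  (v5,v7,v1) [-+-] → (1.84, 0.0945, 1.89)–(0.125094, 0.0945, 1.89)  len=1.7149
  (v6,v4,v2) [+-+] → (1.84, 0.0945, -1.89)–(-0.125094, 0.0945, -1.89)  len=1.9651
  (v6,v5,v4) [+--] → (1.84, 0.0945, -0.128493)–(1.84, 0.0945, -1.89)  len=1.7615
  (v7,v5,v6) [+-+] → (1.84, 0.0945, 1.89)–(1.84, 0.0945, -0.128493)  len=2.0185

Chained into 1 loop(s):
  loop 1: 8 segments, perimeter = 14.9200
Total perimeter = 14.920


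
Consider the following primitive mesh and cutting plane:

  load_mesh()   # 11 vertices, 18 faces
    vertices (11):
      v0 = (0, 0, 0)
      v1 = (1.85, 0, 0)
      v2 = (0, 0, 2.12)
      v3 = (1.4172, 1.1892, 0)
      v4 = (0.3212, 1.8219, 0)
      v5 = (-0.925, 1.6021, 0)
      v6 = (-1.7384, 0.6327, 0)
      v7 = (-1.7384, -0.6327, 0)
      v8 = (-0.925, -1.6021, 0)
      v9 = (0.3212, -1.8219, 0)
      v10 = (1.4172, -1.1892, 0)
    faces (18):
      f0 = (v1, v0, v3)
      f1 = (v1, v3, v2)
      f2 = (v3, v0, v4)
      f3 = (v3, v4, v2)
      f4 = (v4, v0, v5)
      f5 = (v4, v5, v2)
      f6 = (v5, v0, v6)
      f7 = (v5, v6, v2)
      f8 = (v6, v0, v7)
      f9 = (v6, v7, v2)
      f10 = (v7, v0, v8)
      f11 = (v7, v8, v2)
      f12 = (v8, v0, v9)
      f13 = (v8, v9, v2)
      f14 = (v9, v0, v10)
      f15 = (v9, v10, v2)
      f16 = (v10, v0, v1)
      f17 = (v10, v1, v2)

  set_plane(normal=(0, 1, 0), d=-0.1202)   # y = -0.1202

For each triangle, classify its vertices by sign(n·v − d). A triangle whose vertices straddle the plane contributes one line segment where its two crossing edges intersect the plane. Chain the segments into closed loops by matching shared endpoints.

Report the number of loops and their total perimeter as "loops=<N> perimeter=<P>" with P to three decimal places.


loops=1 perimeter=8.887

Straddling triangles (10 of 18):
  (v6,v0,v7) [++-] → (-0.33026, -0.1202, 0)–(-1.7384, -0.1202, 0)  len=1.4081
  (v6,v7,v2) [+-+] → (-1.7384, -0.1202, 0)–(-0.33026, -0.1202, 1.71724)  len=2.2208
  (v7,v0,v8) [-+-] → (-0.33026, -0.1202, 0)–(-0.0693995, -0.1202, 0)  len=0.2609
  (v7,v8,v2) [--+] → (-0.0693995, -0.1202, 1.96094)–(-0.33026, -0.1202, 1.71724)  len=0.3570
  (v8,v0,v9) [-+-] → (-0.0693995, -0.1202, 0)–(0.0211912, -0.1202, 0)  len=0.0906
  (v8,v9,v2) [--+] → (0.0211912, -0.1202, 1.98013)–(-0.0693995, -0.1202, 1.96094)  len=0.0926
  (v9,v0,v10) [-+-] → (0.0211912, -0.1202, 0)–(0.143245, -0.1202, 0)  len=0.1221
  (v9,v10,v2) [--+] → (0.143245, -0.1202, 1.90572)–(0.0211912, -0.1202, 1.98013)  len=0.1430
  (v10,v0,v1) [-++] → (0.143245, -0.1202, 0)–(1.80625, -0.1202, 0)  len=1.6630
  (v10,v1,v2) [-++] → (1.80625, -0.1202, 0)–(0.143245, -0.1202, 1.90572)  len=2.5293

Chained into 1 loop(s):
  loop 1: 10 segments, perimeter = 8.8873
Total perimeter = 8.887


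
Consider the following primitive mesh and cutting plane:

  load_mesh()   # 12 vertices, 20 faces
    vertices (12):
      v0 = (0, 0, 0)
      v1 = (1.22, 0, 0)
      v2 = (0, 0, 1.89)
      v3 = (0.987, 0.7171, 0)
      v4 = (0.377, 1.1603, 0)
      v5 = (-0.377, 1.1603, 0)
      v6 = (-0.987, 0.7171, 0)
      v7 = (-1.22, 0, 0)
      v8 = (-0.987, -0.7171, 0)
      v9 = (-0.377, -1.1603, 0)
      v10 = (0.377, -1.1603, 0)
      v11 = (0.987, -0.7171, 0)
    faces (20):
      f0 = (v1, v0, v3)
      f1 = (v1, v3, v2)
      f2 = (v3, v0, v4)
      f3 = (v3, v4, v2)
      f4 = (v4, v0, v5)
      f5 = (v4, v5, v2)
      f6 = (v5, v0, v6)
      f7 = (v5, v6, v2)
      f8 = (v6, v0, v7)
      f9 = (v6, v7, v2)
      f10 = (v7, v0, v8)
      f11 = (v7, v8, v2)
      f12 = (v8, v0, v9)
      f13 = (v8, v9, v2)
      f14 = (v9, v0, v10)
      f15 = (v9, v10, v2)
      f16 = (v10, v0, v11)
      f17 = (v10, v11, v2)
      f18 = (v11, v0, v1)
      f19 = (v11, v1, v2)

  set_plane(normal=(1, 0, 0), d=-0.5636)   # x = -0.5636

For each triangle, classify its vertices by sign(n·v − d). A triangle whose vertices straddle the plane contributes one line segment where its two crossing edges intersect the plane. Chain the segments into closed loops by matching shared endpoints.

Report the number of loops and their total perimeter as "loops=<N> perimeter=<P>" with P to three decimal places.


loops=1 perimeter=5.002

Straddling triangles (8 of 20):
  (v5,v0,v6) [++-] → (-0.5636, 0.409481, 0)–(-0.5636, 1.02472, 0)  len=0.6152
  (v5,v6,v2) [+-+] → (-0.5636, 1.02472, 0)–(-0.5636, 0.409481, 0.810766)  len=1.0178
  (v6,v0,v7) [-+-] → (-0.5636, 0.409481, 0)–(-0.5636, 0, 0)  len=0.4095
  (v6,v7,v2) [--+] → (-0.5636, 0, 1.01688)–(-0.5636, 0.409481, 0.810766)  len=0.4584
  (v7,v0,v8) [-+-] → (-0.5636, 0, 0)–(-0.5636, -0.409481, 0)  len=0.4095
  (v7,v8,v2) [--+] → (-0.5636, -0.409481, 0.810766)–(-0.5636, 0, 1.01688)  len=0.4584
  (v8,v0,v9) [-++] → (-0.5636, -0.409481, 0)–(-0.5636, -1.02472, 0)  len=0.6152
  (v8,v9,v2) [-++] → (-0.5636, -1.02472, 0)–(-0.5636, -0.409481, 0.810766)  len=1.0178

Chained into 1 loop(s):
  loop 1: 8 segments, perimeter = 5.0019
Total perimeter = 5.002


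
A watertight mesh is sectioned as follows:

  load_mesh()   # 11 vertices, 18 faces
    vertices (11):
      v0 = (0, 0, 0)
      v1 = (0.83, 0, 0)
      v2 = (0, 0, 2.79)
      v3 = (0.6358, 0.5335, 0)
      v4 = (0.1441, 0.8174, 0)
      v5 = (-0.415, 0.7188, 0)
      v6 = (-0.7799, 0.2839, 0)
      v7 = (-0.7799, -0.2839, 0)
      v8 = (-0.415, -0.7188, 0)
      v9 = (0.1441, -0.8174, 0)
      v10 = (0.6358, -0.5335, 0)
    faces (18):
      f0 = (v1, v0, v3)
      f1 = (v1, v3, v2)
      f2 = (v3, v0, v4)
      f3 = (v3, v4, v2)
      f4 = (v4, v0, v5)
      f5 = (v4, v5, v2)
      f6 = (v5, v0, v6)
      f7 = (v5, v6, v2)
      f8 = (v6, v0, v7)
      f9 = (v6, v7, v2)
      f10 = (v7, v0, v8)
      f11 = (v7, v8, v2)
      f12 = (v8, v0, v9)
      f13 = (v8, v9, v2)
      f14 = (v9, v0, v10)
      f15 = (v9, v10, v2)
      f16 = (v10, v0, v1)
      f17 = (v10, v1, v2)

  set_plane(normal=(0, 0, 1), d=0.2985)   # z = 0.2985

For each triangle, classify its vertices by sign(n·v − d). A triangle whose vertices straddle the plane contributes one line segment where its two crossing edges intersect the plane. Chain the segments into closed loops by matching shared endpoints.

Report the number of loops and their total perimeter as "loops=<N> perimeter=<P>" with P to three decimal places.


loops=1 perimeter=4.563

Straddling triangles (9 of 18):
  (v1,v3,v2) [--+] → (0.567776, 0.476421, 0.2985)–(0.741199, 0, 0.2985)  len=0.5070
  (v3,v4,v2) [--+] → (0.128683, 0.729947, 0.2985)–(0.567776, 0.476421, 0.2985)  len=0.5070
  (v4,v5,v2) [--+] → (-0.370599, 0.641896, 0.2985)–(0.128683, 0.729947, 0.2985)  len=0.5070
  (v5,v6,v2) [--+] → (-0.696459, 0.253526, 0.2985)–(-0.370599, 0.641896, 0.2985)  len=0.5070
  (v6,v7,v2) [--+] → (-0.696459, -0.253526, 0.2985)–(-0.696459, 0.253526, 0.2985)  len=0.5071
  (v7,v8,v2) [--+] → (-0.370599, -0.641896, 0.2985)–(-0.696459, -0.253526, 0.2985)  len=0.5070
  (v8,v9,v2) [--+] → (0.128683, -0.729947, 0.2985)–(-0.370599, -0.641896, 0.2985)  len=0.5070
  (v9,v10,v2) [--+] → (0.567776, -0.476421, 0.2985)–(0.128683, -0.729947, 0.2985)  len=0.5070
  (v10,v1,v2) [--+] → (0.741199, 0, 0.2985)–(0.567776, -0.476421, 0.2985)  len=0.5070

Chained into 1 loop(s):
  loop 1: 9 segments, perimeter = 4.5630
Total perimeter = 4.563


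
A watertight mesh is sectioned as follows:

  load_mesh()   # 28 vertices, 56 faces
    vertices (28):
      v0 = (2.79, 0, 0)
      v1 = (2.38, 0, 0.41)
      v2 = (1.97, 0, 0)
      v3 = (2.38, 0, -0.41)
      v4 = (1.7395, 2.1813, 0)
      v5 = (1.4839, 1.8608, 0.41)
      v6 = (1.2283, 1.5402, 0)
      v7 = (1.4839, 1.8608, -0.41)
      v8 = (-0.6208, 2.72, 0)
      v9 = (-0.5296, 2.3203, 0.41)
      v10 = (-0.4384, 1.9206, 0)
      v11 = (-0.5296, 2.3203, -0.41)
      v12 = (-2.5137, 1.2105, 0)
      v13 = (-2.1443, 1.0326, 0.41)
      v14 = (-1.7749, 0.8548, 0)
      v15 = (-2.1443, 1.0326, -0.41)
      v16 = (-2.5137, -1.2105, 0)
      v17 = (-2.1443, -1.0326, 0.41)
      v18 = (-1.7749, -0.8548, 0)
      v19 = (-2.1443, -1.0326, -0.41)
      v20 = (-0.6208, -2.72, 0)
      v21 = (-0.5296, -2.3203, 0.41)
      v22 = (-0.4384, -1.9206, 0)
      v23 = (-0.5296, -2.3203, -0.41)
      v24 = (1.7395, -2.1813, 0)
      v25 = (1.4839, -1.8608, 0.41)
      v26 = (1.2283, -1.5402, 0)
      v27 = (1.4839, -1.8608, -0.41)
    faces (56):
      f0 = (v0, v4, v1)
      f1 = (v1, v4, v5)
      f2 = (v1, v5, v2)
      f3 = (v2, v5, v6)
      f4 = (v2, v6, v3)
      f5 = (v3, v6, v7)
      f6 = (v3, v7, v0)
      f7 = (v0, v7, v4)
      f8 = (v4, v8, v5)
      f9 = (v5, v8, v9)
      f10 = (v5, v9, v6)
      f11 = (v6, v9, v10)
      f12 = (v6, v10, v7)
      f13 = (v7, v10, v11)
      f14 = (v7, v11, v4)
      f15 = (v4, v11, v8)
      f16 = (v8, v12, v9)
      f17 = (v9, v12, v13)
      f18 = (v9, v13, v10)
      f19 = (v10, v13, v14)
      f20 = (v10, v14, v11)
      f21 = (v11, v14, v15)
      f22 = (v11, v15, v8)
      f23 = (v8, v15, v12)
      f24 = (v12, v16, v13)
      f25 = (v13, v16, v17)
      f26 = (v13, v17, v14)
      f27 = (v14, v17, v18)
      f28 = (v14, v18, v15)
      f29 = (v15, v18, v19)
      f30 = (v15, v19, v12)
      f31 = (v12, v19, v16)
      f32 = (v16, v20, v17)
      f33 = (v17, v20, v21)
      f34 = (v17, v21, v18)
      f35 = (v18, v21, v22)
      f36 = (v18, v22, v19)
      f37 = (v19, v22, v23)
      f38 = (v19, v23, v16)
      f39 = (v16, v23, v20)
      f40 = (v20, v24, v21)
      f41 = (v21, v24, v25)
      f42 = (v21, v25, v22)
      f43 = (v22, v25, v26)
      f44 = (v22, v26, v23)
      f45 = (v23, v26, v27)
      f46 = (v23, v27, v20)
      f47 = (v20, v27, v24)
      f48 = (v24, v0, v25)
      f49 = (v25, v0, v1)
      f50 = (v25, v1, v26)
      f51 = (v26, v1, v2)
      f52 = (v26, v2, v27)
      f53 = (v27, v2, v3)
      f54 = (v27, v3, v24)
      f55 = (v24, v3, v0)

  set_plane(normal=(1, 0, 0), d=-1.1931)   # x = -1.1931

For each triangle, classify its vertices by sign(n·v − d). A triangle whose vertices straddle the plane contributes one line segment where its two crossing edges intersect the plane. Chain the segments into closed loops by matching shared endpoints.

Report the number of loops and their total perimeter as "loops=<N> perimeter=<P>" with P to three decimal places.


loops=2 perimeter=5.004

Straddling triangles (16 of 56):
  (v8,v12,v9) [+-+] → (-1.1931, 2.26362, 0)–(-1.1931, 1.94917, 0.272892)  len=0.4163
  (v9,v12,v13) [+--] → (-1.1931, 1.94917, 0.272892)–(-1.1931, 1.79117, 0.41)  len=0.2092
  (v9,v13,v10) [+-+] → (-1.1931, 1.79117, 0.41)–(-1.1931, 1.52774, 0.181386)  len=0.3488
  (v10,v13,v14) [+--] → (-1.1931, 1.52774, 0.181386)–(-1.1931, 1.31876, 0)  len=0.2767
  (v10,v14,v11) [+-+] → (-1.1931, 1.31876, 0)–(-1.1931, 1.53948, -0.191551)  len=0.2922
  (v11,v14,v15) [+--] → (-1.1931, 1.53948, -0.191551)–(-1.1931, 1.79117, -0.41)  len=0.3333
  (v11,v15,v8) [+-+] → (-1.1931, 1.79117, -0.41)–(-1.1931, 2.08613, -0.154016)  len=0.3906
  (v8,v15,v12) [+--] → (-1.1931, 2.08613, -0.154016)–(-1.1931, 2.26362, 0)  len=0.2350
  (v16,v20,v17) [-+-] → (-1.1931, -2.26362, 0)–(-1.1931, -2.08613, 0.154016)  len=0.2350
  (v17,v20,v21) [-++] → (-1.1931, -2.08613, 0.154016)–(-1.1931, -1.79117, 0.41)  len=0.3906
  (v17,v21,v18) [-+-] → (-1.1931, -1.79117, 0.41)–(-1.1931, -1.53948, 0.191551)  len=0.3333
  (v18,v21,v22) [-++] → (-1.1931, -1.53948, 0.191551)–(-1.1931, -1.31876, 0)  len=0.2922
  (v18,v22,v19) [-+-] → (-1.1931, -1.31876, 0)–(-1.1931, -1.52774, -0.181386)  len=0.2767
  (v19,v22,v23) [-++] → (-1.1931, -1.52774, -0.181386)–(-1.1931, -1.79117, -0.41)  len=0.3488
  (v19,v23,v16) [-+-] → (-1.1931, -1.79117, -0.41)–(-1.1931, -1.94917, -0.272892)  len=0.2092
  (v16,v23,v20) [-++] → (-1.1931, -1.94917, -0.272892)–(-1.1931, -2.26362, 0)  len=0.4163

Chained into 2 loop(s):
  loop 1: 8 segments, perimeter = 2.5021
  loop 2: 8 segments, perimeter = 2.5021
Total perimeter = 5.004


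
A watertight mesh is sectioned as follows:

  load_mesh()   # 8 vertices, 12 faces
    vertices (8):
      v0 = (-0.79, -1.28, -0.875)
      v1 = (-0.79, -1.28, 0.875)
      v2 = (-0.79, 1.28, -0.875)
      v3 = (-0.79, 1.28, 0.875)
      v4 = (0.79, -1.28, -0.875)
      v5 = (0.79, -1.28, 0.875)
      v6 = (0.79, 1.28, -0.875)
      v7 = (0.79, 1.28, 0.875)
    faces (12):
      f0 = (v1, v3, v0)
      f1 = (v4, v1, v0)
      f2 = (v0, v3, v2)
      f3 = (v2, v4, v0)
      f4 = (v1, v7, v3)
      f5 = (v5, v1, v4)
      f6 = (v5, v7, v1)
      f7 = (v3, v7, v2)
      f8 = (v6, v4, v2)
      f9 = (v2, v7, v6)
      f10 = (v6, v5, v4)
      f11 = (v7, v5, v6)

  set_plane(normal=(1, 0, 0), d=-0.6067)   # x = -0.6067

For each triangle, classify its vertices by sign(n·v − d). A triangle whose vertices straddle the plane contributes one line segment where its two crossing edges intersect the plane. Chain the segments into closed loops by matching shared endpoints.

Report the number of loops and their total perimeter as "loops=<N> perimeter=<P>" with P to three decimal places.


loops=1 perimeter=8.620

Straddling triangles (8 of 12):
  (v4,v1,v0) [+--] → (-0.6067, -1.28, 0.671978)–(-0.6067, -1.28, -0.875)  len=1.5470
  (v2,v4,v0) [-+-] → (-0.6067, 0.983008, -0.875)–(-0.6067, -1.28, -0.875)  len=2.2630
  (v1,v7,v3) [-+-] → (-0.6067, -0.983008, 0.875)–(-0.6067, 1.28, 0.875)  len=2.2630
  (v5,v1,v4) [+-+] → (-0.6067, -1.28, 0.875)–(-0.6067, -1.28, 0.671978)  len=0.2030
  (v5,v7,v1) [++-] → (-0.6067, -0.983008, 0.875)–(-0.6067, -1.28, 0.875)  len=0.2970
  (v3,v7,v2) [-+-] → (-0.6067, 1.28, 0.875)–(-0.6067, 1.28, -0.671978)  len=1.5470
  (v6,v4,v2) [++-] → (-0.6067, 0.983008, -0.875)–(-0.6067, 1.28, -0.875)  len=0.2970
  (v2,v7,v6) [-++] → (-0.6067, 1.28, -0.671978)–(-0.6067, 1.28, -0.875)  len=0.2030

Chained into 1 loop(s):
  loop 1: 8 segments, perimeter = 8.6200
Total perimeter = 8.620


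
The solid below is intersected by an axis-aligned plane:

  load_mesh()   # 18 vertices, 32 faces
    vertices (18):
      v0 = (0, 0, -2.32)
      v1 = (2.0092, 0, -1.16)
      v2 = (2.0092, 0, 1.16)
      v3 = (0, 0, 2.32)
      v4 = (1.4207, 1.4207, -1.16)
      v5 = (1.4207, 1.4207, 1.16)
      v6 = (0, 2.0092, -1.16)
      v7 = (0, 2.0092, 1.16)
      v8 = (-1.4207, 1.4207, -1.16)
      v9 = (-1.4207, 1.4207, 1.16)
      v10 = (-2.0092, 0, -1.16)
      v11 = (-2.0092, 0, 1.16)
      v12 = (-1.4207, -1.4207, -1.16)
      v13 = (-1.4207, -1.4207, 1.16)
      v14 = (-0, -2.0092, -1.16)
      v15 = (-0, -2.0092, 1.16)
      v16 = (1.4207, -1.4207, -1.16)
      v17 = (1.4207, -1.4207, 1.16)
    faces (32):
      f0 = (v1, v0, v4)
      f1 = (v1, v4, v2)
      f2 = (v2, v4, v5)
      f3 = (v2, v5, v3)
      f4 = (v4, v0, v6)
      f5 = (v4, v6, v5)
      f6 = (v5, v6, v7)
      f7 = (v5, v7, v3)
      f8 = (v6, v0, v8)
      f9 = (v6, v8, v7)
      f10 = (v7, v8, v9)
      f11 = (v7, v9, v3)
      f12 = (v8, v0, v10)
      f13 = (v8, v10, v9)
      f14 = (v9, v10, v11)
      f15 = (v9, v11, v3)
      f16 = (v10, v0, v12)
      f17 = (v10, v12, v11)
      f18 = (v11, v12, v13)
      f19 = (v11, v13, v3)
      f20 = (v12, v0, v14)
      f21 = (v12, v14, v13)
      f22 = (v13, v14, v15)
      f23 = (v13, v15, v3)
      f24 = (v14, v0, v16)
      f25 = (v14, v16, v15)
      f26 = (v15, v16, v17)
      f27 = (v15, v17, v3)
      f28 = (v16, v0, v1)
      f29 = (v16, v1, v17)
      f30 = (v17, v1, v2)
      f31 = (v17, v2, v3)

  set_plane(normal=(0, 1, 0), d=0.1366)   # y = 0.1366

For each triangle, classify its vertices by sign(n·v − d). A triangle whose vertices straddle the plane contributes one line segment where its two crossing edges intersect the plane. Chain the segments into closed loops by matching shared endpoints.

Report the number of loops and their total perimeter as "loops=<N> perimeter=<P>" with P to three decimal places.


Straddling triangles (12 of 32):
  (v1,v0,v4) [--+] → (0.1366, 0.1366, -2.20847)–(1.95262, 0.1366, -1.16)  len=2.0969
  (v1,v4,v2) [-+-] → (1.95262, 0.1366, -1.16)–(1.95262, 0.1366, 0.936932)  len=2.0969
  (v2,v4,v5) [-++] → (1.95262, 0.1366, 0.936932)–(1.95262, 0.1366, 1.16)  len=0.2231
  (v2,v5,v3) [-+-] → (1.95262, 0.1366, 1.16)–(0.1366, 0.1366, 2.20847)  len=2.0969
  (v4,v0,v6) [+-+] → (0.1366, 0.1366, -2.20847)–(0, 0.1366, -2.24113)  len=0.1405
  (v5,v7,v3) [++-] → (0, 0.1366, 2.24113)–(0.1366, 0.1366, 2.20847)  len=0.1405
  (v6,v0,v8) [+-+] → (0, 0.1366, -2.24113)–(-0.1366, 0.1366, -2.20847)  len=0.1405
  (v7,v9,v3) [++-] → (-0.1366, 0.1366, 2.20847)–(0, 0.1366, 2.24113)  len=0.1405
  (v8,v0,v10) [+--] → (-0.1366, 0.1366, -2.20847)–(-1.95262, 0.1366, -1.16)  len=2.0969
  (v8,v10,v9) [+-+] → (-1.95262, 0.1366, -1.16)–(-1.95262, 0.1366, -0.936932)  len=0.2231
  (v9,v10,v11) [+--] → (-1.95262, 0.1366, -0.936932)–(-1.95262, 0.1366, 1.16)  len=2.0969
  (v9,v11,v3) [+--] → (-1.95262, 0.1366, 1.16)–(-0.1366, 0.1366, 2.20847)  len=2.0969

Chained into 1 loop(s):
  loop 1: 12 segments, perimeter = 13.5896
Total perimeter = 13.590

loops=1 perimeter=13.590
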